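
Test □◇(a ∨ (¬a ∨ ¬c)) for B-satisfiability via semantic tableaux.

1. □◇(a ∨ (¬a ∨ ¬c)), u
2. ◇(a ∨ (¬a ∨ ¬c)), u
3. a ∨ (¬a ∨ ¬c), v
4. ◇(a ∨ (¬a ∨ ¬c)), v
5. ¬a ∨ ¬c, v
6. ¬c, v
7. a ∨ (¬a ∨ ¬c), w
8. ¬a ∨ ¬c, w
9. ¬c, w
Accessibility: uRu, uRv, vRu, vRv, vRw, wRv, wRw

Yes, satisfiable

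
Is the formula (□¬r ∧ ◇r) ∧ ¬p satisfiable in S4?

Unsatisfiable

1. (□¬r ∧ ◇r) ∧ ¬p, w0
2. □¬r ∧ ◇r, w0   [∧-rule on 1]
3. ¬p, w0   [∧-rule on 1]
4. □¬r, w0   [∧-rule on 2]
5. ◇r, w0   [∧-rule on 2]
6. ¬r, w0   [□-rule on 4 via w0Rw0]
7. r, w1   [◇-rule on 5: fresh world w1, w0Rw1]
8. ¬r, w1   [□-rule on 4 via w0Rw1]
Accessibility: w0Rw0, w0Rw1, w1Rw1
Branch closes: r and ¬r both at w1.
Every branch closes; the branch above is one of them.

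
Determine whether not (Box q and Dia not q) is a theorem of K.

Valid

Tableau for the negation Box q and Dia not q:
1. Box q and Dia not q, u
2. Box q, u
3. Dia not q, u
4. not q, v
5. q, v
Accessibility: uRv
Branch closes: q and not q both at v.
Every branch of the negation's tableau closes; the branch above is one of them.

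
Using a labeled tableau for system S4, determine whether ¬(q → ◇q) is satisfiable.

Unsatisfiable (every branch closes)

1. ¬(q → ◇q), u
2. q, u   [¬→-rule on 1]
3. ¬◇q, u   [¬→-rule on 1]
4. ¬q, u   [¬◇-rule on 3 via uRu]
Accessibility: uRu
Branch closes: q and ¬q both at u.
Every branch closes; the branch above is one of them.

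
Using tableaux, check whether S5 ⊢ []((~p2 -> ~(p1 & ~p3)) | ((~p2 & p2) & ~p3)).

Not valid

Tableau for the negation ~[]((~p2 -> ~(p1 & ~p3)) | ((~p2 & p2) & ~p3)):
1. ~[]((~p2 -> ~(p1 & ~p3)) | ((~p2 & p2) & ~p3)), w0
2. ~((~p2 -> ~(p1 & ~p3)) | ((~p2 & p2) & ~p3)), w1   [~[]-rule on 1: fresh world w1, w0Rw1]
3. ~(~p2 -> ~(p1 & ~p3)), w1   [~|-rule on 2]
4. ~((~p2 & p2) & ~p3), w1   [~|-rule on 2]
5. ~p2, w1   [~->-rule on 3]
6. p1 & ~p3, w1   [~->-rule on 3]
7. p1, w1   [&-rule on 6]
8. ~p3, w1   [&-rule on 6]
9. ~(~p2 & p2), w1   [~&-rule on 4 (branches; this branch)]
Accessibility: w0Rw0, w0Rw1, w1Rw0, w1Rw1
The negation has an open branch (countermodel exists).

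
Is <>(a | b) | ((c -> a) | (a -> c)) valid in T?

Yes, valid

Tableau for the negation ~(<>(a | b) | ((c -> a) | (a -> c))):
1. ~(<>(a | b) | ((c -> a) | (a -> c))), 0
2. ~<>(a | b), 0   [~|-rule on 1]
3. ~((c -> a) | (a -> c)), 0   [~|-rule on 1]
4. ~(c -> a), 0   [~|-rule on 3]
5. ~(a -> c), 0   [~|-rule on 3]
6. c, 0   [~->-rule on 4]
7. ~a, 0   [~->-rule on 4]
8. a, 0   [~->-rule on 5]
9. ~c, 0   [~->-rule on 5]
Accessibility: 0R0
Branch closes: a and ~a both at 0.
All branches of the negation close; one closing branch shown above.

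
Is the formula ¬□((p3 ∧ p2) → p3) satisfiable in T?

1. ¬□((p3 ∧ p2) → p3), u
2. ¬((p3 ∧ p2) → p3), v   [¬□-rule on 1: fresh world v, uRv]
3. p3 ∧ p2, v   [¬→-rule on 2]
4. ¬p3, v   [¬→-rule on 2]
5. p3, v   [∧-rule on 3]
6. p2, v   [∧-rule on 3]
Accessibility: uRu, uRv, vRv
Branch closes: p3 and ¬p3 both at v.
Every branch closes; the branch above is one of them.

Unsatisfiable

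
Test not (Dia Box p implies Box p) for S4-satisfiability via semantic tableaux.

1. not (Dia Box p implies Box p), u
2. Dia Box p, u
3. not Box p, u
4. Box p, v
5. p, v
6. not p, w
Accessibility: uRu, uRv, uRw, vRv, wRw

Satisfiable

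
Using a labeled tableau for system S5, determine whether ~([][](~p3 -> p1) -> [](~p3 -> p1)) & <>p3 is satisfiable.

No, unsatisfiable

1. ~([][](~p3 -> p1) -> [](~p3 -> p1)) & <>p3, u
2. ~([][](~p3 -> p1) -> [](~p3 -> p1)), u
3. <>p3, u
4. [][](~p3 -> p1), u
5. ~[](~p3 -> p1), u
6. [](~p3 -> p1), u
7. ~p3 -> p1, u
8. p1, u
9. p3, v
10. [](~p3 -> p1), v
11. ~p3 -> p1, v
12. p1, v
13. ~(~p3 -> p1), w
14. ~p3, w
15. ~p1, w
16. [](~p3 -> p1), w
17. ~p3 -> p1, w
18. p1, w
Accessibility: uRu, uRv, uRw, vRu, vRv, vRw, wRu, wRv, wRw
Branch closes: p1 and ~p1 both at w.
All branches of the tableau close; one closing branch shown above.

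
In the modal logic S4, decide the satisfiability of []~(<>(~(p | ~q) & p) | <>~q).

1. []~(<>(~(p | ~q) & p) | <>~q), w0
2. ~(<>(~(p | ~q) & p) | <>~q), w0
3. ~<>(~(p | ~q) & p), w0
4. ~<>~q, w0
5. ~(~(p | ~q) & p), w0
6. q, w0
7. ~p, w0
Accessibility: w0Rw0

Yes, satisfiable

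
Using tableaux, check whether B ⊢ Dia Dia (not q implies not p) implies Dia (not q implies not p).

No, not valid

Tableau for the negation not (Dia Dia (not q implies not p) implies Dia (not q implies not p)):
1. not (Dia Dia (not q implies not p) implies Dia (not q implies not p)), u
2. Dia Dia (not q implies not p), u   [neg-implies-rule on 1]
3. not Dia (not q implies not p), u   [neg-implies-rule on 1]
4. not (not q implies not p), u   [neg-Dia-rule on 3 via uRu]
5. not q, u   [neg-implies-rule on 4]
6. p, u   [neg-implies-rule on 4]
7. Dia (not q implies not p), v   [Dia-rule on 2: fresh world v, uRv]
8. not (not q implies not p), v   [neg-Dia-rule on 3 via uRv]
9. not q, v   [neg-implies-rule on 8]
10. p, v   [neg-implies-rule on 8]
11. not q implies not p, w   [Dia-rule on 7: fresh world w, vRw]
12. not p, w   [implies-rule on 11 (branches; this branch)]
Accessibility: uRu, uRv, vRu, vRv, vRw, wRv, wRw
The negation has an open branch (countermodel exists).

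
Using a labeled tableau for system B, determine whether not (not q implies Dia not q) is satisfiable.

1. not (not q implies Dia not q), u
2. not q, u   [neg-implies-rule on 1]
3. not Dia not q, u   [neg-implies-rule on 1]
4. q, u   [neg-Dia-rule on 3 via uRu]
Accessibility: uRu
Branch closes: q and not q both at u.
Every branch closes; the branch above is one of them.

Unsatisfiable (every branch closes)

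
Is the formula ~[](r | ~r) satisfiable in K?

Unsatisfiable (every branch closes)

1. ~[](r | ~r), 0
2. ~(r | ~r), 1
3. ~r, 1
4. r, 1
Accessibility: 0R1
Branch closes: r and ~r both at 1.
All branches of the tableau close; one closing branch shown above.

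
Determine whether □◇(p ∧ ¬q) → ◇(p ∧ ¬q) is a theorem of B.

Valid in B

Tableau for the negation ¬(□◇(p ∧ ¬q) → ◇(p ∧ ¬q)):
1. ¬(□◇(p ∧ ¬q) → ◇(p ∧ ¬q)), u
2. □◇(p ∧ ¬q), u   [¬→-rule on 1]
3. ¬◇(p ∧ ¬q), u   [¬→-rule on 1]
4. ◇(p ∧ ¬q), u   [□-rule on 2 via uRu]
5. ¬(p ∧ ¬q), u   [¬◇-rule on 3 via uRu]
6. q, u   [¬∧-rule on 5 (branches; this branch)]
7. p ∧ ¬q, v   [◇-rule on 4: fresh world v, uRv]
8. p, v   [∧-rule on 7]
9. ¬q, v   [∧-rule on 7]
10. ◇(p ∧ ¬q), v   [□-rule on 2 via uRv]
11. ¬(p ∧ ¬q), v   [¬◇-rule on 3 via uRv]
12. q, v   [¬∧-rule on 11 (branches; this branch)]
Accessibility: uRu, uRv, vRu, vRv
Branch closes: q and ¬q both at v.
Every branch of the negation's tableau closes; the branch above is one of them.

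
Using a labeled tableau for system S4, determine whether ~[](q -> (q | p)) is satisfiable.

1. ~[](q -> (q | p)), 0
2. ~(q -> (q | p)), 1
3. q, 1
4. ~(q | p), 1
5. ~q, 1
6. ~p, 1
Accessibility: 0R0, 0R1, 1R1
Branch closes: q and ~q both at 1.
(One branch shown.) All branches close.

No, unsatisfiable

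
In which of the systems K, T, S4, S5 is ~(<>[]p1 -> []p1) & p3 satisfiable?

K, T, S4

S4-tableau for the formula:
1. ~(<>[]p1 -> []p1) & p3, u
2. ~(<>[]p1 -> []p1), u
3. p3, u
4. <>[]p1, u
5. ~[]p1, u
6. []p1, v
7. p1, v
8. ~p1, w
Accessibility: uRu, uRv, uRw, vRv, wRw
Complete open branch: satisfiable in S4, hence also in K, T (this S4-model is also a K-model and a T-model).
S5-tableau for the formula:
1. ~(<>[]p1 -> []p1) & p3, u
2. ~(<>[]p1 -> []p1), u
3. p3, u
4. <>[]p1, u
5. ~[]p1, u
6. []p1, v
7. p1, u
8. p1, v
9. ~p1, w
10. p1, w
Accessibility: uRu, uRv, uRw, vRu, vRv, vRw, wRu, wRv, wRw
Branch closes: p1 and ~p1 both at w.
Every branch closes (one shown): unsatisfiable in S5.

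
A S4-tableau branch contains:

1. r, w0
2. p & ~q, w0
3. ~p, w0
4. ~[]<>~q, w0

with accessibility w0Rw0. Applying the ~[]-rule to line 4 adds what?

a fresh world w1 with w0Rw1, and ~<>~q at w1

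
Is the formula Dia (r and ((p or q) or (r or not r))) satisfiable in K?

1. Dia (r and ((p or q) or (r or not r))), 0
2. r and ((p or q) or (r or not r)), 1
3. r, 1
4. (p or q) or (r or not r), 1
5. r or not r, 1
Accessibility: 0R1

Satisfiable (open branch found)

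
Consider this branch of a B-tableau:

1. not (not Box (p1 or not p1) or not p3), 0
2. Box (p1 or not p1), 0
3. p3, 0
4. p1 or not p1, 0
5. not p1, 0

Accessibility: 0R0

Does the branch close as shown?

No, open

No world carries both an atom and its negation.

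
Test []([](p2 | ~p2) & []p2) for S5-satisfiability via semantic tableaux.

Satisfiable (open branch found)

1. []([](p2 | ~p2) & []p2), w0
2. [](p2 | ~p2) & []p2, w0
3. [](p2 | ~p2), w0
4. []p2, w0
5. p2 | ~p2, w0
6. p2, w0
Accessibility: w0Rw0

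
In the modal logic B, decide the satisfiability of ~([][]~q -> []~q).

Unsatisfiable

1. ~([][]~q -> []~q), u
2. [][]~q, u   [~->-rule on 1]
3. ~[]~q, u   [~->-rule on 1]
4. []~q, u   [[]-rule on 2 via uRu]
5. ~q, u   [[]-rule on 4 via uRu]
6. q, v   [~[]-rule on 3: fresh world v, uRv]
7. []~q, v   [[]-rule on 2 via uRv]
8. ~q, v   [[]-rule on 4 via uRv]
Accessibility: uRu, uRv, vRu, vRv
Branch closes: q and ~q both at v.
(One branch shown.) All branches close.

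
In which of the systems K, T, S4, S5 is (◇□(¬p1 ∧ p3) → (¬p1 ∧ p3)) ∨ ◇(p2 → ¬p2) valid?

S5

S5-tableau for the negation ¬((◇□(¬p1 ∧ p3) → (¬p1 ∧ p3)) ∨ ◇(p2 → ¬p2)):
1. ¬((◇□(¬p1 ∧ p3) → (¬p1 ∧ p3)) ∨ ◇(p2 → ¬p2)), u
2. ¬(◇□(¬p1 ∧ p3) → (¬p1 ∧ p3)), u
3. ¬◇(p2 → ¬p2), u
4. ◇□(¬p1 ∧ p3), u
5. ¬(¬p1 ∧ p3), u
6. ¬(p2 → ¬p2), u
7. p2, u
8. ¬p3, u
9. □(¬p1 ∧ p3), v
10. ¬(p2 → ¬p2), v
11. p2, v
12. ¬p1 ∧ p3, u
13. ¬p1, u
14. p3, u
Accessibility: uRu, uRv, vRu, vRv
Branch closes: p3 and ¬p3 both at u.
Every branch closes (one shown): valid in S5.
S4-tableau for the negation ¬((◇□(¬p1 ∧ p3) → (¬p1 ∧ p3)) ∨ ◇(p2 → ¬p2)):
1. ¬((◇□(¬p1 ∧ p3) → (¬p1 ∧ p3)) ∨ ◇(p2 → ¬p2)), u
2. ¬(◇□(¬p1 ∧ p3) → (¬p1 ∧ p3)), u
3. ¬◇(p2 → ¬p2), u
4. ◇□(¬p1 ∧ p3), u
5. ¬(¬p1 ∧ p3), u
6. ¬(p2 → ¬p2), u
7. p2, u
8. ¬p3, u
9. □(¬p1 ∧ p3), v
10. ¬(p2 → ¬p2), v
11. p2, v
12. ¬p1 ∧ p3, v
13. ¬p1, v
14. p3, v
Accessibility: uRu, uRv, vRv
Complete open branch: countermodel on an S4-frame, so not valid in S4, nor in K, T (the same frame is also a K-frame and a T-frame).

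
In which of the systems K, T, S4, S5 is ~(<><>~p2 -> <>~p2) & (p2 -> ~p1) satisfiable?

T-tableau for the formula:
1. ~(<><>~p2 -> <>~p2) & (p2 -> ~p1), 0
2. ~(<><>~p2 -> <>~p2), 0
3. p2 -> ~p1, 0
4. <><>~p2, 0
5. ~<>~p2, 0
6. p2, 0
7. ~p1, 0
8. <>~p2, 1
9. p2, 1
10. ~p2, 2
Accessibility: 0R0, 0R1, 1R1, 1R2, 2R2
Complete open branch: satisfiable in T, hence also in K (this T-model is also a K-model).
S4-tableau for the formula:
1. ~(<><>~p2 -> <>~p2) & (p2 -> ~p1), 0
2. ~(<><>~p2 -> <>~p2), 0
3. p2 -> ~p1, 0
4. <><>~p2, 0
5. ~<>~p2, 0
6. p2, 0
7. ~p1, 0
8. <>~p2, 1
9. p2, 1
10. ~p2, 2
11. p2, 2
Accessibility: 0R0, 0R1, 0R2, 1R1, 1R2, 2R2
Branch closes: p2 and ~p2 both at 2.
Every branch closes (one shown): unsatisfiable in S4, hence also in S5 (every S5-frame is an S4-frame).

K, T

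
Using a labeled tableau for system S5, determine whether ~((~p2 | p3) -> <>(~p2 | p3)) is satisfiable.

1. ~((~p2 | p3) -> <>(~p2 | p3)), 0
2. ~p2 | p3, 0   [~->-rule on 1]
3. ~<>(~p2 | p3), 0   [~->-rule on 1]
4. ~(~p2 | p3), 0   [~<>-rule on 3 via 0R0]
5. p2, 0   [~|-rule on 4]
6. ~p3, 0   [~|-rule on 4]
7. p3, 0   [|-rule on 2 (branches; this branch)]
Accessibility: 0R0
Branch closes: p3 and ~p3 both at 0.
All branches of the tableau close; one closing branch shown above.

No, unsatisfiable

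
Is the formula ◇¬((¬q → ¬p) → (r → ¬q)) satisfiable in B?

Satisfiable (open branch found)

1. ◇¬((¬q → ¬p) → (r → ¬q)), w0
2. ¬((¬q → ¬p) → (r → ¬q)), w1
3. ¬q → ¬p, w1
4. ¬(r → ¬q), w1
5. r, w1
6. q, w1
7. ¬p, w1
Accessibility: w0Rw0, w0Rw1, w1Rw0, w1Rw1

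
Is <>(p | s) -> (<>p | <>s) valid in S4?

Valid

Tableau for the negation ~(<>(p | s) -> (<>p | <>s)):
1. ~(<>(p | s) -> (<>p | <>s)), w0
2. <>(p | s), w0
3. ~(<>p | <>s), w0
4. ~<>p, w0
5. ~<>s, w0
6. ~p, w0
7. ~s, w0
8. p | s, w1
9. ~p, w1
10. ~s, w1
11. s, w1
Accessibility: w0Rw0, w0Rw1, w1Rw1
Branch closes: s and ~s both at w1.
All branches of the negation close; one closing branch shown above.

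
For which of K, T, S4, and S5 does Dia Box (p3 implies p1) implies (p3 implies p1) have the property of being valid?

S4-tableau for the negation not (Dia Box (p3 implies p1) implies (p3 implies p1)):
1. not (Dia Box (p3 implies p1) implies (p3 implies p1)), 0
2. Dia Box (p3 implies p1), 0
3. not (p3 implies p1), 0
4. p3, 0
5. not p1, 0
6. Box (p3 implies p1), 1
7. p3 implies p1, 1
8. p1, 1
Accessibility: 0R0, 0R1, 1R1
Complete open branch: countermodel on an S4-frame, so not valid in S4, nor in K, T (the same frame is also a K-frame and a T-frame).
S5-tableau for the negation not (Dia Box (p3 implies p1) implies (p3 implies p1)):
1. not (Dia Box (p3 implies p1) implies (p3 implies p1)), 0
2. Dia Box (p3 implies p1), 0
3. not (p3 implies p1), 0
4. p3, 0
5. not p1, 0
6. Box (p3 implies p1), 1
7. p3 implies p1, 0
8. p3 implies p1, 1
9. p1, 0
Accessibility: 0R0, 0R1, 1R0, 1R1
Branch closes: p1 and not p1 both at 0.
Every branch closes (one shown): valid in S5.

S5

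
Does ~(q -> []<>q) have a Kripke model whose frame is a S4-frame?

1. ~(q -> []<>q), w0
2. q, w0
3. ~[]<>q, w0
4. ~<>q, w1
5. ~q, w1
Accessibility: w0Rw0, w0Rw1, w1Rw1

Satisfiable (open branch found)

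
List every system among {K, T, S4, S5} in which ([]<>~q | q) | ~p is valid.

S4-tableau for the negation ~(([]<>~q | q) | ~p):
1. ~(([]<>~q | q) | ~p), u
2. ~([]<>~q | q), u   [~|-rule on 1]
3. p, u   [~|-rule on 1]
4. ~[]<>~q, u   [~|-rule on 2]
5. ~q, u   [~|-rule on 2]
6. ~<>~q, v   [~[]-rule on 4: fresh world v, uRv]
7. q, v   [~<>-rule on 6 via vRv]
Accessibility: uRu, uRv, vRv
Complete open branch: countermodel on an S4-frame, so not valid in S4, nor in K, T (the same frame is also a K-frame and a T-frame).
S5-tableau for the negation ~(([]<>~q | q) | ~p):
1. ~(([]<>~q | q) | ~p), u
2. ~([]<>~q | q), u   [~|-rule on 1]
3. p, u   [~|-rule on 1]
4. ~[]<>~q, u   [~|-rule on 2]
5. ~q, u   [~|-rule on 2]
6. ~<>~q, v   [~[]-rule on 4: fresh world v, uRv]
7. q, u   [~<>-rule on 6 via vRu]
Accessibility: uRu, uRv, vRu, vRv
Branch closes: q and ~q both at u.
Every branch closes (one shown): valid in S5.

S5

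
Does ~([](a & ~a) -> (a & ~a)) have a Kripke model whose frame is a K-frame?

1. ~([](a & ~a) -> (a & ~a)), w0
2. [](a & ~a), w0
3. ~(a & ~a), w0
4. a, w0

Satisfiable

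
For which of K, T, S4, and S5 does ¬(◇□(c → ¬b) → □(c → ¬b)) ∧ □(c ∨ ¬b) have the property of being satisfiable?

S5-tableau for the formula:
1. ¬(◇□(c → ¬b) → □(c → ¬b)) ∧ □(c ∨ ¬b), w0
2. ¬(◇□(c → ¬b) → □(c → ¬b)), w0
3. □(c ∨ ¬b), w0
4. ◇□(c → ¬b), w0
5. ¬□(c → ¬b), w0
6. c ∨ ¬b, w0
7. ¬b, w0
8. □(c → ¬b), w1
9. c ∨ ¬b, w1
10. c → ¬b, w0
11. c → ¬b, w1
12. ¬b, w1
13. ¬(c → ¬b), w2
14. c, w2
15. b, w2
16. c ∨ ¬b, w2
17. c → ¬b, w2
18. ¬b, w2
Accessibility: w0Rw0, w0Rw1, w0Rw2, w1Rw0, w1Rw1, w1Rw2, w2Rw0, w2Rw1, w2Rw2
Branch closes: b and ¬b both at w2.
Every branch closes (one shown): unsatisfiable in S5.
S4-tableau for the formula:
1. ¬(◇□(c → ¬b) → □(c → ¬b)) ∧ □(c ∨ ¬b), w0
2. ¬(◇□(c → ¬b) → □(c → ¬b)), w0
3. □(c ∨ ¬b), w0
4. ◇□(c → ¬b), w0
5. ¬□(c → ¬b), w0
6. c ∨ ¬b, w0
7. ¬b, w0
8. □(c → ¬b), w1
9. c ∨ ¬b, w1
10. c → ¬b, w1
11. ¬b, w1
12. ¬(c → ¬b), w2
13. c, w2
14. b, w2
15. c ∨ ¬b, w2
Accessibility: w0Rw0, w0Rw1, w0Rw2, w1Rw1, w2Rw2
Complete open branch: satisfiable in S4, hence also in K, T (this S4-model is also a K-model and a T-model).

K, T, S4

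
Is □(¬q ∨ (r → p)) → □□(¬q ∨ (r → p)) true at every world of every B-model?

Tableau for the negation ¬(□(¬q ∨ (r → p)) → □□(¬q ∨ (r → p))):
1. ¬(□(¬q ∨ (r → p)) → □□(¬q ∨ (r → p))), u
2. □(¬q ∨ (r → p)), u
3. ¬□□(¬q ∨ (r → p)), u
4. ¬q ∨ (r → p), u
5. r → p, u
6. p, u
7. ¬□(¬q ∨ (r → p)), v
8. ¬q ∨ (r → p), v
9. r → p, v
10. p, v
11. ¬(¬q ∨ (r → p)), w
12. q, w
13. ¬(r → p), w
14. r, w
15. ¬p, w
Accessibility: uRu, uRv, vRu, vRv, vRw, wRv, wRw
The negation has an open branch (countermodel exists).

Invalid (countermodel exists)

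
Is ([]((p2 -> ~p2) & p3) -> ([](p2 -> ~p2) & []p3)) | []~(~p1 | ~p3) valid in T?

Yes, valid

Tableau for the negation ~(([]((p2 -> ~p2) & p3) -> ([](p2 -> ~p2) & []p3)) | []~(~p1 | ~p3)):
1. ~(([]((p2 -> ~p2) & p3) -> ([](p2 -> ~p2) & []p3)) | []~(~p1 | ~p3)), w0
2. ~([]((p2 -> ~p2) & p3) -> ([](p2 -> ~p2) & []p3)), w0
3. ~[]~(~p1 | ~p3), w0
4. []((p2 -> ~p2) & p3), w0
5. ~([](p2 -> ~p2) & []p3), w0
6. (p2 -> ~p2) & p3, w0
7. p2 -> ~p2, w0
8. p3, w0
9. ~[](p2 -> ~p2), w0
10. ~p2, w0
11. ~p1 | ~p3, w1
12. (p2 -> ~p2) & p3, w1
13. p2 -> ~p2, w1
14. p3, w1
15. ~p1, w1
16. ~p2, w1
17. ~(p2 -> ~p2), w2
18. p2, w2
19. (p2 -> ~p2) & p3, w2
20. p2 -> ~p2, w2
21. p3, w2
22. ~p2, w2
Accessibility: w0Rw0, w0Rw1, w0Rw2, w1Rw1, w2Rw2
Branch closes: p2 and ~p2 both at w2.
All branches of the negation close; one closing branch shown above.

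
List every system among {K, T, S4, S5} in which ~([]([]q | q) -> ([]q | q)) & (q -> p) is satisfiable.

K-tableau for the formula:
1. ~([]([]q | q) -> ([]q | q)) & (q -> p), w0
2. ~([]([]q | q) -> ([]q | q)), w0
3. q -> p, w0
4. []([]q | q), w0
5. ~([]q | q), w0
6. ~[]q, w0
7. ~q, w0
8. p, w0
9. ~q, w1
10. []q | q, w1
11. []q, w1
Accessibility: w0Rw1
Complete open branch: satisfiable in K.
T-tableau for the formula:
1. ~([]([]q | q) -> ([]q | q)) & (q -> p), w0
2. ~([]([]q | q) -> ([]q | q)), w0
3. q -> p, w0
4. []([]q | q), w0
5. ~([]q | q), w0
6. ~[]q, w0
7. ~q, w0
8. []q | q, w0
9. p, w0
10. []q, w0
11. q, w0
Accessibility: w0Rw0
Branch closes: q and ~q both at w0.
Every branch closes (one shown): unsatisfiable in T, hence also in S4, S5 (every S4/S5-frame is a T-frame).

K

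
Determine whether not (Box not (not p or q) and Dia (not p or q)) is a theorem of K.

Tableau for the negation Box not (not p or q) and Dia (not p or q):
1. Box not (not p or q) and Dia (not p or q), 0
2. Box not (not p or q), 0
3. Dia (not p or q), 0
4. not p or q, 1
5. not (not p or q), 1
6. p, 1
7. not q, 1
8. q, 1
Accessibility: 0R1
Branch closes: q and not q both at 1.
Every branch of the negation's tableau closes; the branch above is one of them.

Valid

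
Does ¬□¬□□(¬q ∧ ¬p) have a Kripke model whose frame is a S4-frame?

Satisfiable (open branch found)

1. ¬□¬□□(¬q ∧ ¬p), 0
2. □□(¬q ∧ ¬p), 1   [¬□-rule on 1: fresh world 1, 0R1]
3. □(¬q ∧ ¬p), 1   [□-rule on 2 via 1R1]
4. ¬q ∧ ¬p, 1   [□-rule on 3 via 1R1]
5. ¬q, 1   [∧-rule on 4]
6. ¬p, 1   [∧-rule on 4]
Accessibility: 0R0, 0R1, 1R1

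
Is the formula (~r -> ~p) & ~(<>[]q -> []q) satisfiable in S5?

Unsatisfiable

1. (~r -> ~p) & ~(<>[]q -> []q), 0
2. ~r -> ~p, 0
3. ~(<>[]q -> []q), 0
4. <>[]q, 0
5. ~[]q, 0
6. ~p, 0
7. []q, 1
8. q, 0
9. q, 1
10. ~q, 2
11. q, 2
Accessibility: 0R0, 0R1, 0R2, 1R0, 1R1, 1R2, 2R0, 2R1, 2R2
Branch closes: q and ~q both at 2.
All branches of the tableau close; one closing branch shown above.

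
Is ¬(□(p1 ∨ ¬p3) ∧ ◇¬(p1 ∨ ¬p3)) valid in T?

Tableau for the negation □(p1 ∨ ¬p3) ∧ ◇¬(p1 ∨ ¬p3):
1. □(p1 ∨ ¬p3) ∧ ◇¬(p1 ∨ ¬p3), w0
2. □(p1 ∨ ¬p3), w0
3. ◇¬(p1 ∨ ¬p3), w0
4. p1 ∨ ¬p3, w0
5. ¬p3, w0
6. ¬(p1 ∨ ¬p3), w1
7. ¬p1, w1
8. p3, w1
9. p1 ∨ ¬p3, w1
10. ¬p3, w1
Accessibility: w0Rw0, w0Rw1, w1Rw1
Branch closes: p3 and ¬p3 both at w1.
Every branch of the negation's tableau closes; the branch above is one of them.

Valid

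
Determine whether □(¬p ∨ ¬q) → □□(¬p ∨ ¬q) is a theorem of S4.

Tableau for the negation ¬(□(¬p ∨ ¬q) → □□(¬p ∨ ¬q)):
1. ¬(□(¬p ∨ ¬q) → □□(¬p ∨ ¬q)), 0
2. □(¬p ∨ ¬q), 0
3. ¬□□(¬p ∨ ¬q), 0
4. ¬p ∨ ¬q, 0
5. ¬q, 0
6. ¬□(¬p ∨ ¬q), 1
7. ¬p ∨ ¬q, 1
8. ¬q, 1
9. ¬(¬p ∨ ¬q), 2
10. p, 2
11. q, 2
12. ¬p ∨ ¬q, 2
13. ¬q, 2
Accessibility: 0R0, 0R1, 0R2, 1R1, 1R2, 2R2
Branch closes: q and ¬q both at 2.
Every branch of the negation's tableau closes; the branch above is one of them.

Valid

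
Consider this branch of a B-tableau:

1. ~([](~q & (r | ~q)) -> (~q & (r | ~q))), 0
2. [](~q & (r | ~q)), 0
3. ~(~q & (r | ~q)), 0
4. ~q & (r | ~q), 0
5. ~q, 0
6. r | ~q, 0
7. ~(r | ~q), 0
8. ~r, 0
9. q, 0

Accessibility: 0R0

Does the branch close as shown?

Both q and ~q appear at 0.

Yes, closed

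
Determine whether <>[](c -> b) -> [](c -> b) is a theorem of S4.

Not valid

Tableau for the negation ~(<>[](c -> b) -> [](c -> b)):
1. ~(<>[](c -> b) -> [](c -> b)), u
2. <>[](c -> b), u   [~->-rule on 1]
3. ~[](c -> b), u   [~->-rule on 1]
4. [](c -> b), v   [<>-rule on 2: fresh world v, uRv]
5. c -> b, v   [[]-rule on 4 via vRv]
6. b, v   [->-rule on 5 (branches; this branch)]
7. ~(c -> b), w   [~[]-rule on 3: fresh world w, uRw]
8. c, w   [~->-rule on 7]
9. ~b, w   [~->-rule on 7]
Accessibility: uRu, uRv, uRw, vRv, wRw
The negation has an open branch (countermodel exists).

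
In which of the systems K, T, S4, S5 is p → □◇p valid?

S4-tableau for the negation ¬(p → □◇p):
1. ¬(p → □◇p), 0
2. p, 0   [¬→-rule on 1]
3. ¬□◇p, 0   [¬→-rule on 1]
4. ¬◇p, 1   [¬□-rule on 3: fresh world 1, 0R1]
5. ¬p, 1   [¬◇-rule on 4 via 1R1]
Accessibility: 0R0, 0R1, 1R1
Complete open branch: countermodel on an S4-frame, so not valid in S4, nor in K, T (the same frame is also a K-frame and a T-frame).
S5-tableau for the negation ¬(p → □◇p):
1. ¬(p → □◇p), 0
2. p, 0   [¬→-rule on 1]
3. ¬□◇p, 0   [¬→-rule on 1]
4. ¬◇p, 1   [¬□-rule on 3: fresh world 1, 0R1]
5. ¬p, 0   [¬◇-rule on 4 via 1R0]
Accessibility: 0R0, 0R1, 1R0, 1R1
Branch closes: p and ¬p both at 0.
Every branch closes (one shown): valid in S5.

S5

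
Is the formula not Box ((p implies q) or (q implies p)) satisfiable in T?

No, unsatisfiable

1. not Box ((p implies q) or (q implies p)), u
2. not ((p implies q) or (q implies p)), v
3. not (p implies q), v
4. not (q implies p), v
5. p, v
6. not q, v
7. q, v
8. not p, v
Accessibility: uRu, uRv, vRv
Branch closes: q and not q both at v.
All branches of the tableau close; one closing branch shown above.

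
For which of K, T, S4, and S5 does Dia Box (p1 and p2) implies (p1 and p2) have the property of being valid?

S4-tableau for the negation not (Dia Box (p1 and p2) implies (p1 and p2)):
1. not (Dia Box (p1 and p2) implies (p1 and p2)), w0
2. Dia Box (p1 and p2), w0
3. not (p1 and p2), w0
4. not p2, w0
5. Box (p1 and p2), w1
6. p1 and p2, w1
7. p1, w1
8. p2, w1
Accessibility: w0Rw0, w0Rw1, w1Rw1
Complete open branch: countermodel on an S4-frame, so not valid in S4, nor in K, T (the same frame is also a K-frame and a T-frame).
S5-tableau for the negation not (Dia Box (p1 and p2) implies (p1 and p2)):
1. not (Dia Box (p1 and p2) implies (p1 and p2)), w0
2. Dia Box (p1 and p2), w0
3. not (p1 and p2), w0
4. not p2, w0
5. Box (p1 and p2), w1
6. p1 and p2, w0
7. p1, w0
8. p2, w0
Accessibility: w0Rw0, w0Rw1, w1Rw0, w1Rw1
Branch closes: p2 and not p2 both at w0.
Every branch closes (one shown): valid in S5.

S5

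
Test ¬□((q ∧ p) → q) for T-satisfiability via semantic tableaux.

1. ¬□((q ∧ p) → q), 0
2. ¬((q ∧ p) → q), 1
3. q ∧ p, 1
4. ¬q, 1
5. q, 1
6. p, 1
Accessibility: 0R0, 0R1, 1R1
Branch closes: q and ¬q both at 1.
All branches of the tableau close; one closing branch shown above.

Unsatisfiable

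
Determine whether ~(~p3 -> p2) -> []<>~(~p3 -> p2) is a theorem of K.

Tableau for the negation ~(~(~p3 -> p2) -> []<>~(~p3 -> p2)):
1. ~(~(~p3 -> p2) -> []<>~(~p3 -> p2)), 0
2. ~(~p3 -> p2), 0
3. ~[]<>~(~p3 -> p2), 0
4. ~p3, 0
5. ~p2, 0
6. ~<>~(~p3 -> p2), 1
Accessibility: 0R1
The negation has an open branch (countermodel exists).

No, not valid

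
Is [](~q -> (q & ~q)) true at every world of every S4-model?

No, not valid

Tableau for the negation ~[](~q -> (q & ~q)):
1. ~[](~q -> (q & ~q)), 0
2. ~(~q -> (q & ~q)), 1
3. ~q, 1
4. ~(q & ~q), 1
Accessibility: 0R0, 0R1, 1R1
The negation has an open branch (countermodel exists).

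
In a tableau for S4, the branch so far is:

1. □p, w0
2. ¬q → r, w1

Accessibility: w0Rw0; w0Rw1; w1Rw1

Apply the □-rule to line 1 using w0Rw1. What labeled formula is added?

p, w1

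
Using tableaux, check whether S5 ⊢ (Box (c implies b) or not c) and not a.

No, not valid

Tableau for the negation not ((Box (c implies b) or not c) and not a):
1. not ((Box (c implies b) or not c) and not a), u
2. a, u
Accessibility: uRu
The negation has an open branch (countermodel exists).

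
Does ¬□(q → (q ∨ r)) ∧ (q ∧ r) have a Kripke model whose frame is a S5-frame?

1. ¬□(q → (q ∨ r)) ∧ (q ∧ r), 0
2. ¬□(q → (q ∨ r)), 0
3. q ∧ r, 0
4. q, 0
5. r, 0
6. ¬(q → (q ∨ r)), 1
7. q, 1
8. ¬(q ∨ r), 1
9. ¬q, 1
10. ¬r, 1
Accessibility: 0R0, 0R1, 1R0, 1R1
Branch closes: q and ¬q both at 1.
Every branch closes; the branch above is one of them.

Unsatisfiable (every branch closes)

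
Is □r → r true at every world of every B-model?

Valid

Tableau for the negation ¬(□r → r):
1. ¬(□r → r), u
2. □r, u   [¬→-rule on 1]
3. ¬r, u   [¬→-rule on 1]
4. r, u   [□-rule on 2 via uRu]
Accessibility: uRu
Branch closes: r and ¬r both at u.
Every branch of the negation's tableau closes; the branch above is one of them.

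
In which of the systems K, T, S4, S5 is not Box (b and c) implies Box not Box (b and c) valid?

S5

S4-tableau for the negation not (not Box (b and c) implies Box not Box (b and c)):
1. not (not Box (b and c) implies Box not Box (b and c)), u
2. not Box (b and c), u
3. not Box not Box (b and c), u
4. not (b and c), v
5. not c, v
6. Box (b and c), w
7. b and c, w
8. b, w
9. c, w
Accessibility: uRu, uRv, uRw, vRv, wRw
Complete open branch: countermodel on an S4-frame, so not valid in S4, nor in K, T (the same frame is also a K-frame and a T-frame).
S5-tableau for the negation not (not Box (b and c) implies Box not Box (b and c)):
1. not (not Box (b and c) implies Box not Box (b and c)), u
2. not Box (b and c), u
3. not Box not Box (b and c), u
4. not (b and c), v
5. not c, v
6. Box (b and c), w
7. b and c, u
8. b, u
9. c, u
10. b and c, v
11. b, v
12. c, v
Accessibility: uRu, uRv, uRw, vRu, vRv, vRw, wRu, wRv, wRw
Branch closes: c and not c both at v.
Every branch closes (one shown): valid in S5.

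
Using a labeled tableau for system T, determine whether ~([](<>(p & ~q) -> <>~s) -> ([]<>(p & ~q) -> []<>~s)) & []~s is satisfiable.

Unsatisfiable (every branch closes)

1. ~([](<>(p & ~q) -> <>~s) -> ([]<>(p & ~q) -> []<>~s)) & []~s, u
2. ~([](<>(p & ~q) -> <>~s) -> ([]<>(p & ~q) -> []<>~s)), u
3. []~s, u
4. [](<>(p & ~q) -> <>~s), u
5. ~([]<>(p & ~q) -> []<>~s), u
6. []<>(p & ~q), u
7. ~[]<>~s, u
8. ~s, u
9. <>(p & ~q) -> <>~s, u
10. <>(p & ~q), u
11. ~<>(p & ~q), u
12. ~(p & ~q), u
13. q, u
14. ~<>~s, v
15. ~s, v
16. <>(p & ~q) -> <>~s, v
17. <>(p & ~q), v
18. ~(p & ~q), v
19. s, v
Accessibility: uRu, uRv, vRv
Branch closes: s and ~s both at v.
(One branch shown.) All branches close.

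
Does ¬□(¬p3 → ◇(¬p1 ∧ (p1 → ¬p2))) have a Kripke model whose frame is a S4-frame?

1. ¬□(¬p3 → ◇(¬p1 ∧ (p1 → ¬p2))), w0
2. ¬(¬p3 → ◇(¬p1 ∧ (p1 → ¬p2))), w1   [¬□-rule on 1: fresh world w1, w0Rw1]
3. ¬p3, w1   [¬→-rule on 2]
4. ¬◇(¬p1 ∧ (p1 → ¬p2)), w1   [¬→-rule on 2]
5. ¬(¬p1 ∧ (p1 → ¬p2)), w1   [¬◇-rule on 4 via w1Rw1]
6. ¬(p1 → ¬p2), w1   [¬∧-rule on 5 (branches; this branch)]
7. p1, w1   [¬→-rule on 6]
8. p2, w1   [¬→-rule on 6]
Accessibility: w0Rw0, w0Rw1, w1Rw1

Yes, satisfiable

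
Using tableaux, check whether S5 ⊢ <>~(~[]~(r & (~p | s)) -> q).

Invalid (countermodel exists)

Tableau for the negation ~<>~(~[]~(r & (~p | s)) -> q):
1. ~<>~(~[]~(r & (~p | s)) -> q), w0
2. ~[]~(r & (~p | s)) -> q, w0
3. q, w0
Accessibility: w0Rw0
The negation has an open branch (countermodel exists).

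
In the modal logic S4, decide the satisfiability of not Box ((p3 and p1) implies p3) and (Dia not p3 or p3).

Unsatisfiable (every branch closes)

1. not Box ((p3 and p1) implies p3) and (Dia not p3 or p3), u
2. not Box ((p3 and p1) implies p3), u   [and-rule on 1]
3. Dia not p3 or p3, u   [and-rule on 1]
4. p3, u   [or-rule on 3 (branches; this branch)]
5. not ((p3 and p1) implies p3), v   [neg-Box-rule on 2: fresh world v, uRv]
6. p3 and p1, v   [neg-implies-rule on 5]
7. not p3, v   [neg-implies-rule on 5]
8. p3, v   [and-rule on 6]
9. p1, v   [and-rule on 6]
Accessibility: uRu, uRv, vRv
Branch closes: p3 and not p3 both at v.
(One branch shown.) All branches close.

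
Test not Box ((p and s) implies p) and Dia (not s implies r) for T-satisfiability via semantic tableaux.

1. not Box ((p and s) implies p) and Dia (not s implies r), u
2. not Box ((p and s) implies p), u
3. Dia (not s implies r), u
4. not ((p and s) implies p), v
5. p and s, v
6. not p, v
7. p, v
8. s, v
Accessibility: uRu, uRv, vRv
Branch closes: p and not p both at v.
All branches of the tableau close; one closing branch shown above.

Unsatisfiable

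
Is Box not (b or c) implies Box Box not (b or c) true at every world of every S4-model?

Tableau for the negation not (Box not (b or c) implies Box Box not (b or c)):
1. not (Box not (b or c) implies Box Box not (b or c)), w0
2. Box not (b or c), w0
3. not Box Box not (b or c), w0
4. not (b or c), w0
5. not b, w0
6. not c, w0
7. not Box not (b or c), w1
8. not (b or c), w1
9. not b, w1
10. not c, w1
11. b or c, w2
12. not (b or c), w2
13. not b, w2
14. not c, w2
15. c, w2
Accessibility: w0Rw0, w0Rw1, w0Rw2, w1Rw1, w1Rw2, w2Rw2
Branch closes: c and not c both at w2.
Every branch of the negation's tableau closes; the branch above is one of them.

Valid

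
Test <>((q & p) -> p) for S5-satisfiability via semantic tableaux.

Satisfiable (open branch found)

1. <>((q & p) -> p), 0
2. (q & p) -> p, 1   [<>-rule on 1: fresh world 1, 0R1]
3. p, 1   [->-rule on 2 (branches; this branch)]
Accessibility: 0R0, 0R1, 1R0, 1R1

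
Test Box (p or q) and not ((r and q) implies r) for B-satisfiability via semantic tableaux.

Unsatisfiable

1. Box (p or q) and not ((r and q) implies r), w0
2. Box (p or q), w0
3. not ((r and q) implies r), w0
4. r and q, w0
5. not r, w0
6. r, w0
7. q, w0
Accessibility: w0Rw0
Branch closes: r and not r both at w0.
(One branch shown.) All branches close.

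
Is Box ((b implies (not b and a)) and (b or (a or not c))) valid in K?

Tableau for the negation not Box ((b implies (not b and a)) and (b or (a or not c))):
1. not Box ((b implies (not b and a)) and (b or (a or not c))), w0
2. not ((b implies (not b and a)) and (b or (a or not c))), w1   [neg-Box-rule on 1: fresh world w1, w0Rw1]
3. not (b or (a or not c)), w1   [neg-and-rule on 2 (branches; this branch)]
4. not b, w1   [neg-or-rule on 3]
5. not (a or not c), w1   [neg-or-rule on 3]
6. not a, w1   [neg-or-rule on 5]
7. c, w1   [neg-or-rule on 5]
Accessibility: w0Rw1
The negation has an open branch (countermodel exists).

Invalid (countermodel exists)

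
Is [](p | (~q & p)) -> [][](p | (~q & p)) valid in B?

No, not valid

Tableau for the negation ~([](p | (~q & p)) -> [][](p | (~q & p))):
1. ~([](p | (~q & p)) -> [][](p | (~q & p))), u
2. [](p | (~q & p)), u   [~->-rule on 1]
3. ~[][](p | (~q & p)), u   [~->-rule on 1]
4. p | (~q & p), u   [[]-rule on 2 via uRu]
5. ~q & p, u   [|-rule on 4 (branches; this branch)]
6. ~q, u   [&-rule on 5]
7. p, u   [&-rule on 5]
8. ~[](p | (~q & p)), v   [~[]-rule on 3: fresh world v, uRv]
9. p | (~q & p), v   [[]-rule on 2 via uRv]
10. ~q & p, v   [|-rule on 9 (branches; this branch)]
11. ~q, v   [&-rule on 10]
12. p, v   [&-rule on 10]
13. ~(p | (~q & p)), w   [~[]-rule on 8: fresh world w, vRw]
14. ~p, w   [~|-rule on 13]
15. ~(~q & p), w   [~|-rule on 13]
Accessibility: uRu, uRv, vRu, vRv, vRw, wRv, wRw
The negation has an open branch (countermodel exists).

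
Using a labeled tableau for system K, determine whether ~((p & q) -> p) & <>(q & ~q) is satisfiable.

Unsatisfiable

1. ~((p & q) -> p) & <>(q & ~q), w0
2. ~((p & q) -> p), w0   [&-rule on 1]
3. <>(q & ~q), w0   [&-rule on 1]
4. p & q, w0   [~->-rule on 2]
5. ~p, w0   [~->-rule on 2]
6. p, w0   [&-rule on 4]
7. q, w0   [&-rule on 4]
Branch closes: p and ~p both at w0.
Every branch closes; the branch above is one of them.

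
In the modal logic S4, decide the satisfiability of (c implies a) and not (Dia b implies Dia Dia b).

No, unsatisfiable

1. (c implies a) and not (Dia b implies Dia Dia b), 0
2. c implies a, 0
3. not (Dia b implies Dia Dia b), 0
4. Dia b, 0
5. not Dia Dia b, 0
6. not Dia b, 0
7. not b, 0
8. a, 0
9. b, 1
10. not Dia b, 1
11. not b, 1
Accessibility: 0R0, 0R1, 1R1
Branch closes: b and not b both at 1.
Every branch closes; the branch above is one of them.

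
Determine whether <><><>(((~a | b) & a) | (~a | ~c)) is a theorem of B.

Not valid

Tableau for the negation ~<><><>(((~a | b) & a) | (~a | ~c)):
1. ~<><><>(((~a | b) & a) | (~a | ~c)), 0
2. ~<><>(((~a | b) & a) | (~a | ~c)), 0
3. ~<>(((~a | b) & a) | (~a | ~c)), 0
4. ~(((~a | b) & a) | (~a | ~c)), 0
5. ~((~a | b) & a), 0
6. ~(~a | ~c), 0
7. a, 0
8. c, 0
9. ~(~a | b), 0
10. ~b, 0
Accessibility: 0R0
The negation has an open branch (countermodel exists).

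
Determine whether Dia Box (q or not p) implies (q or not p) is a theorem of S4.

Tableau for the negation not (Dia Box (q or not p) implies (q or not p)):
1. not (Dia Box (q or not p) implies (q or not p)), 0
2. Dia Box (q or not p), 0   [neg-implies-rule on 1]
3. not (q or not p), 0   [neg-implies-rule on 1]
4. not q, 0   [neg-or-rule on 3]
5. p, 0   [neg-or-rule on 3]
6. Box (q or not p), 1   [Dia-rule on 2: fresh world 1, 0R1]
7. q or not p, 1   [Box-rule on 6 via 1R1]
8. not p, 1   [or-rule on 7 (branches; this branch)]
Accessibility: 0R0, 0R1, 1R1
The negation has an open branch (countermodel exists).

No, not valid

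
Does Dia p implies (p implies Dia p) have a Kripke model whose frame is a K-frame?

1. Dia p implies (p implies Dia p), w0
2. p implies Dia p, w0   [implies-rule on 1 (branches; this branch)]
3. Dia p, w0   [implies-rule on 2 (branches; this branch)]
4. p, w1   [Dia-rule on 3: fresh world w1, w0Rw1]
Accessibility: w0Rw1

Yes, satisfiable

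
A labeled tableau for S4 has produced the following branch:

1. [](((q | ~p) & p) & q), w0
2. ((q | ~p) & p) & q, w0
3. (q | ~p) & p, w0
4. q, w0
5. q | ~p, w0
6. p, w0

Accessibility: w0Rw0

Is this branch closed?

No world carries both an atom and its negation.

Open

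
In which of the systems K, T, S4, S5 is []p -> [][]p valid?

T-tableau for the negation ~([]p -> [][]p):
1. ~([]p -> [][]p), 0
2. []p, 0
3. ~[][]p, 0
4. p, 0
5. ~[]p, 1
6. p, 1
7. ~p, 2
Accessibility: 0R0, 0R1, 1R1, 1R2, 2R2
Complete open branch: countermodel on a T-frame, so not valid in T, nor in K (the same frame is also a K-frame).
S4-tableau for the negation ~([]p -> [][]p):
1. ~([]p -> [][]p), 0
2. []p, 0
3. ~[][]p, 0
4. p, 0
5. ~[]p, 1
6. p, 1
7. ~p, 2
8. p, 2
Accessibility: 0R0, 0R1, 0R2, 1R1, 1R2, 2R2
Branch closes: p and ~p both at 2.
Every branch closes (one shown): valid in S4, hence also in S5 (every theorem of S4 is a theorem of S5).

S4, S5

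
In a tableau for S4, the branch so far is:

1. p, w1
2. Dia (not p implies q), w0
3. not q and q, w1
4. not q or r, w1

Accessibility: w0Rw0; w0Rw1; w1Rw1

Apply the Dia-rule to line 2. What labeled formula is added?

a fresh world w2 with w0Rw2, and not p implies q at w2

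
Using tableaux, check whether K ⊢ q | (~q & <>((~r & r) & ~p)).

Invalid (countermodel exists)

Tableau for the negation ~(q | (~q & <>((~r & r) & ~p))):
1. ~(q | (~q & <>((~r & r) & ~p))), w0
2. ~q, w0   [~|-rule on 1]
3. ~(~q & <>((~r & r) & ~p)), w0   [~|-rule on 1]
4. ~<>((~r & r) & ~p), w0   [~&-rule on 3 (branches; this branch)]
The negation has an open branch (countermodel exists).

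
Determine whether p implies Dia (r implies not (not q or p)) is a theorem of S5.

Tableau for the negation not (p implies Dia (r implies not (not q or p))):
1. not (p implies Dia (r implies not (not q or p))), w0
2. p, w0
3. not Dia (r implies not (not q or p)), w0
4. not (r implies not (not q or p)), w0
5. r, w0
6. not q or p, w0
Accessibility: w0Rw0
The negation has an open branch (countermodel exists).

No, not valid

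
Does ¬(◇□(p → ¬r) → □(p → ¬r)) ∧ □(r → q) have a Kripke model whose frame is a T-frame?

Satisfiable

1. ¬(◇□(p → ¬r) → □(p → ¬r)) ∧ □(r → q), w0
2. ¬(◇□(p → ¬r) → □(p → ¬r)), w0
3. □(r → q), w0
4. ◇□(p → ¬r), w0
5. ¬□(p → ¬r), w0
6. r → q, w0
7. q, w0
8. □(p → ¬r), w1
9. r → q, w1
10. p → ¬r, w1
11. q, w1
12. ¬r, w1
13. ¬(p → ¬r), w2
14. p, w2
15. r, w2
16. r → q, w2
17. q, w2
Accessibility: w0Rw0, w0Rw1, w0Rw2, w1Rw1, w2Rw2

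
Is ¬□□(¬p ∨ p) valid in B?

Invalid (countermodel exists)

Tableau for the negation □□(¬p ∨ p):
1. □□(¬p ∨ p), 0
2. □(¬p ∨ p), 0   [□-rule on 1 via 0R0]
3. ¬p ∨ p, 0   [□-rule on 2 via 0R0]
4. p, 0   [∨-rule on 3 (branches; this branch)]
Accessibility: 0R0
The negation has an open branch (countermodel exists).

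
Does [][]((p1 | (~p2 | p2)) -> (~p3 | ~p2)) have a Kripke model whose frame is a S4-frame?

Yes, satisfiable

1. [][]((p1 | (~p2 | p2)) -> (~p3 | ~p2)), w0
2. []((p1 | (~p2 | p2)) -> (~p3 | ~p2)), w0
3. (p1 | (~p2 | p2)) -> (~p3 | ~p2), w0
4. ~p3 | ~p2, w0
5. ~p2, w0
Accessibility: w0Rw0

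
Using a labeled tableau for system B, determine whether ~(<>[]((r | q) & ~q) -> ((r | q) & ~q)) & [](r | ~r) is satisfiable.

1. ~(<>[]((r | q) & ~q) -> ((r | q) & ~q)) & [](r | ~r), u
2. ~(<>[]((r | q) & ~q) -> ((r | q) & ~q)), u
3. [](r | ~r), u
4. <>[]((r | q) & ~q), u
5. ~((r | q) & ~q), u
6. r | ~r, u
7. ~(r | q), u
8. ~r, u
9. ~q, u
10. []((r | q) & ~q), v
11. r | ~r, v
12. (r | q) & ~q, u
13. r | q, u
14. (r | q) & ~q, v
15. r | q, v
16. ~q, v
17. ~r, v
18. q, u
Accessibility: uRu, uRv, vRu, vRv
Branch closes: q and ~q both at u.
Every branch closes; the branch above is one of them.

Unsatisfiable (every branch closes)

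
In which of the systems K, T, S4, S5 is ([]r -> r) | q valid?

T, S4, S5

T-tableau for the negation ~(([]r -> r) | q):
1. ~(([]r -> r) | q), u
2. ~([]r -> r), u
3. ~q, u
4. []r, u
5. ~r, u
6. r, u
Accessibility: uRu
Branch closes: r and ~r both at u.
Every branch closes (one shown): valid in T, hence also in S4, S5 (every theorem of T is a theorem of S4 and S5).
K-tableau for the negation ~(([]r -> r) | q):
1. ~(([]r -> r) | q), u
2. ~([]r -> r), u
3. ~q, u
4. []r, u
5. ~r, u
Complete open branch: countermodel on a K-frame, so not valid in K.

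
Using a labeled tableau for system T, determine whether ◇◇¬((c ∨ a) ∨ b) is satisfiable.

Satisfiable

1. ◇◇¬((c ∨ a) ∨ b), u
2. ◇¬((c ∨ a) ∨ b), v
3. ¬((c ∨ a) ∨ b), w
4. ¬(c ∨ a), w
5. ¬b, w
6. ¬c, w
7. ¬a, w
Accessibility: uRu, uRv, vRv, vRw, wRw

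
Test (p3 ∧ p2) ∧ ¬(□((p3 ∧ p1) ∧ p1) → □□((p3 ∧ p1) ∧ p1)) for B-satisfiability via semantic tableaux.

1. (p3 ∧ p2) ∧ ¬(□((p3 ∧ p1) ∧ p1) → □□((p3 ∧ p1) ∧ p1)), 0
2. p3 ∧ p2, 0
3. ¬(□((p3 ∧ p1) ∧ p1) → □□((p3 ∧ p1) ∧ p1)), 0
4. p3, 0
5. p2, 0
6. □((p3 ∧ p1) ∧ p1), 0
7. ¬□□((p3 ∧ p1) ∧ p1), 0
8. (p3 ∧ p1) ∧ p1, 0
9. p3 ∧ p1, 0
10. p1, 0
11. ¬□((p3 ∧ p1) ∧ p1), 1
12. (p3 ∧ p1) ∧ p1, 1
13. p3 ∧ p1, 1
14. p1, 1
15. p3, 1
16. ¬((p3 ∧ p1) ∧ p1), 2
17. ¬p1, 2
Accessibility: 0R0, 0R1, 1R0, 1R1, 1R2, 2R1, 2R2

Yes, satisfiable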